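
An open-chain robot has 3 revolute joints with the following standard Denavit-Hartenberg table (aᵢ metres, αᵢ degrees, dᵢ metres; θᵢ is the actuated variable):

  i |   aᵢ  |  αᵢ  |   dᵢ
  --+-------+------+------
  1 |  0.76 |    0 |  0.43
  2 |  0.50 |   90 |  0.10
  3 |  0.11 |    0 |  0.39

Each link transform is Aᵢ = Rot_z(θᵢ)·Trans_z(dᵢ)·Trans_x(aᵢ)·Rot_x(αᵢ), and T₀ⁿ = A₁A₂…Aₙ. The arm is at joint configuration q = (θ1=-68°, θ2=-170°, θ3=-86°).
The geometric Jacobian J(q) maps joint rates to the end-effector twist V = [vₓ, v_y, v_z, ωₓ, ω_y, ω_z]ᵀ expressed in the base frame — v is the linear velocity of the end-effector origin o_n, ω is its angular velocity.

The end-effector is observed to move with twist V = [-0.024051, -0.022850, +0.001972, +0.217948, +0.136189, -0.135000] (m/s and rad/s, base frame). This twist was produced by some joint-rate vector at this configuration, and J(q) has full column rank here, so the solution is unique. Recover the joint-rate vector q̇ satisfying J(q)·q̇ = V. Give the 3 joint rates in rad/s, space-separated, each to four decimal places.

o_n = [0.3464, -0.0675, 0.4203]
J₁: ẑ×o_n = [0.0675, 0.3464, -0.0000], ω = ẑ
J2: z=[0.0000, 0.0000, 1.0000] o=[0.2847, -0.7047, 0.4300] → [-0.6372, 0.0617, 0.0000, 0.0000, 0.0000, 1.0000]
J3: z=[0.8480, 0.5299, 0.0000] o=[0.0197, -0.2806, 0.5300] → [-0.0581, 0.0931, 0.0077, 0.8480, 0.5299, 0.0000]
q̇ = J⁺·V = [-0.1350, -0.0000, 0.2570]

-0.1350 -0.0000 0.2570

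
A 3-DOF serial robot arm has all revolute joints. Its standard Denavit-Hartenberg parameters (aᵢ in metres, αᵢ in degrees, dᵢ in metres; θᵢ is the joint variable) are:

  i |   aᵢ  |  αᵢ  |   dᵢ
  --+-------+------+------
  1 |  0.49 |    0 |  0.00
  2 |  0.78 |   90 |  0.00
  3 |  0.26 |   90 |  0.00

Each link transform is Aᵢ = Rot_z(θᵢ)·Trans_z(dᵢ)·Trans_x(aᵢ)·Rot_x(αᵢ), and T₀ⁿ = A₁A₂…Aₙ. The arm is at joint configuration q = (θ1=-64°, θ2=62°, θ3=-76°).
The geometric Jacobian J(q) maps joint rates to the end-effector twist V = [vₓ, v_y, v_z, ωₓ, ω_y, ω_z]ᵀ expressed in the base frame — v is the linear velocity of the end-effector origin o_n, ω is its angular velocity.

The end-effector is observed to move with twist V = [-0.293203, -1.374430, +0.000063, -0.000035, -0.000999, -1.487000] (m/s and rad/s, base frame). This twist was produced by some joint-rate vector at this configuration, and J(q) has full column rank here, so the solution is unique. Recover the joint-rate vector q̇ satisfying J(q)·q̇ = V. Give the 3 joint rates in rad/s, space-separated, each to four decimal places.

o_n = [1.0572, -0.4698, -0.2523]
J₁: ẑ×o_n = [0.4698, 1.0572, -0.0000], ω = ẑ
J2: z=[0.0000, 0.0000, 1.0000] o=[0.2148, -0.4404, 0.0000] → [0.0294, 0.8424, -0.0000, 0.0000, 0.0000, 1.0000]
J3: z=[-0.0349, -0.9994, 0.0000] o=[0.9943, -0.4676, 0.0000] → [0.2521, -0.0088, 0.0629, -0.0349, -0.9994, 0.0000]
q̇ = J⁺·V = [-0.5670, -0.9200, 0.0010]

-0.5670 -0.9200 0.0010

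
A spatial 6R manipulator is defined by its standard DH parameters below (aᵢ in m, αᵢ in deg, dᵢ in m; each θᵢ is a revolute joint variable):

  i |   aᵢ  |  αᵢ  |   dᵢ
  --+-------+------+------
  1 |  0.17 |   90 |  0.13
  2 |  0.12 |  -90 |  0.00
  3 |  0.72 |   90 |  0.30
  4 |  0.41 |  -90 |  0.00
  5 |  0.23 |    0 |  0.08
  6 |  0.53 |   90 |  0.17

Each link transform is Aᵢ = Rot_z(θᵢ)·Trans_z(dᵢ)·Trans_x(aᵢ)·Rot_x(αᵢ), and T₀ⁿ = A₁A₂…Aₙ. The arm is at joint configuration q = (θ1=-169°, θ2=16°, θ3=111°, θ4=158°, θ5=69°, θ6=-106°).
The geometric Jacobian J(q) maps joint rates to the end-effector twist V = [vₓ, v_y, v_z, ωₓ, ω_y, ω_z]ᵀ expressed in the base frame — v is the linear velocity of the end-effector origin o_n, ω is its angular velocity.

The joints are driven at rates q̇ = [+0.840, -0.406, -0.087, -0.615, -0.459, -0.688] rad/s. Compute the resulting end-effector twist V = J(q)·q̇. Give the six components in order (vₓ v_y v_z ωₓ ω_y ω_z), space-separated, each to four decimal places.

-0.3971 -0.8462 0.4904 1.0632 -0.3910 1.5780

o_n = [-0.3685, 0.1021, 0.6072]
J₁: ẑ×o_n = [-0.1021, -0.3685, 0.0000], ω = ẑ
J2: z=[-0.1908, 0.9816, 0.0000] o=[-0.1669, -0.0324, 0.1300] → [0.4684, 0.0911, 0.1723, -0.1908, 0.9816, 0.0000]
J3: z=[0.2706, 0.0526, 0.9613] o=[-0.2801, -0.0544, 0.1631] → [-0.1271, -0.2051, 0.0470, 0.2706, 0.0526, 0.9613]
J4: z=[-0.8125, -0.5230, 0.2573] o=[0.1728, -0.6512, 0.3803] → [-0.3125, 0.0450, -0.8952, -0.8125, -0.5230, 0.2573]
J5: z=[-0.4443, 0.2699, -0.8543] o=[0.0181, -0.3197, 0.5655] → [0.3716, 0.3488, -0.0830, -0.4443, 0.2699, -0.8543]
J6: z=[-0.4443, 0.2699, -0.8543] o=[0.1259, -0.1192, 0.4792] → [0.2236, 0.4792, 0.0351, -0.4443, 0.2699, -0.8543]
V = J·q̇ = [-0.3971, -0.8462, 0.4904, 1.0632, -0.3910, 1.5780]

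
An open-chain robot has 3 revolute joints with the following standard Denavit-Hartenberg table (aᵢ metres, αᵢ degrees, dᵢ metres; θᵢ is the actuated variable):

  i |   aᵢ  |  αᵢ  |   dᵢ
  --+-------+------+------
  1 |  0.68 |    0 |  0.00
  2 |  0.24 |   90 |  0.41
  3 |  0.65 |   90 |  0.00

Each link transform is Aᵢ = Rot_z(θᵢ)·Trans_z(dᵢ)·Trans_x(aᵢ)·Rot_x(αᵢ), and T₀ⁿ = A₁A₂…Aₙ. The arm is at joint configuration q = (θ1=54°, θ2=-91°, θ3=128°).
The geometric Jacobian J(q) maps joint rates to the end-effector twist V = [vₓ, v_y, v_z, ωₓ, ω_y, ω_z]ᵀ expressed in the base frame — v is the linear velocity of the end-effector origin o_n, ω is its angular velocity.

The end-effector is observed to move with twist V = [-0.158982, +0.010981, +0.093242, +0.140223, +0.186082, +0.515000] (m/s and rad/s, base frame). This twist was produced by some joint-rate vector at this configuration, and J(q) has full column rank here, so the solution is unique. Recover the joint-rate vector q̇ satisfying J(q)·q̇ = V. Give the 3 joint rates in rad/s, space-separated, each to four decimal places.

0.3720 0.1430 -0.2330

o_n = [0.2718, 0.6465, 0.9222]
J₁: ẑ×o_n = [-0.6465, 0.2718, 0.0000], ω = ẑ
J2: z=[0.0000, 0.0000, 1.0000] o=[0.3997, 0.5501, 0.0000] → [-0.0964, -0.1279, 0.0000, 0.0000, 0.0000, 1.0000]
J3: z=[-0.6018, -0.7986, 0.0000] o=[0.5914, 0.4057, 0.4100] → [-0.4091, 0.3083, -0.4002, -0.6018, -0.7986, 0.0000]
q̇ = J⁺·V = [0.3720, 0.1430, -0.2330]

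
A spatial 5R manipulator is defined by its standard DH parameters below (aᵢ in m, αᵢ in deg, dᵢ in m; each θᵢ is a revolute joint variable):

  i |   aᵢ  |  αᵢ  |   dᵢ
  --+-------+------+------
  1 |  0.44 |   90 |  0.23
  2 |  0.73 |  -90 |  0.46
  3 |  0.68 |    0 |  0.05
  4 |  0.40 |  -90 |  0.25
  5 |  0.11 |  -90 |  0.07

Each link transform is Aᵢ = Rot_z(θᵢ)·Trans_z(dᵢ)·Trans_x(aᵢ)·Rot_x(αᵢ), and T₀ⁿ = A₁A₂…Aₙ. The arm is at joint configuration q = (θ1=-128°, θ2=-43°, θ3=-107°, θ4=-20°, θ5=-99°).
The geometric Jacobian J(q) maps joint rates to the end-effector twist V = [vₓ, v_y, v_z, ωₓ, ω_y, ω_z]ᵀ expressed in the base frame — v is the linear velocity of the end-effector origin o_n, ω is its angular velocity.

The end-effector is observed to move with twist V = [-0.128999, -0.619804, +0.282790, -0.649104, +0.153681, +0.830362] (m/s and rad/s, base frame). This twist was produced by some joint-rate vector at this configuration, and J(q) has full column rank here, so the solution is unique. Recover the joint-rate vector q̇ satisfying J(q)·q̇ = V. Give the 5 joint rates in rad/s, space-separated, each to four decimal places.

0.3490 0.7000 -0.0960 0.6380 -0.1560

o_n = [-1.7521, 0.1258, 0.2856]
J₁: ẑ×o_n = [-0.1258, -1.7521, 0.0000], ω = ẑ
J2: z=[-0.7880, 0.6157, 0.0000] o=[-0.2709, -0.3467, 0.2300] → [0.0342, 0.0438, 0.5396, -0.7880, 0.6157, 0.0000]
J3: z=[-0.4199, -0.5374, 0.7314] o=[-0.9621, -0.4842, -0.2679] → [-0.7436, -0.3454, -0.6807, -0.4199, -0.5374, 0.7314]
J4: z=[-0.4199, -0.5374, 0.7314] o=[-1.4060, 0.0038, -0.0957] → [-0.2941, -0.0931, -0.2372, -0.4199, -0.5374, 0.7314]
J5: z=[-0.8338, -0.0898, -0.5447] o=[-1.6543, 0.2049, 0.2513] → [-0.0462, 0.0819, 0.0572, -0.8338, -0.0898, -0.5447]
q̇ = J⁺·V = [0.3490, 0.7000, -0.0960, 0.6380, -0.1560]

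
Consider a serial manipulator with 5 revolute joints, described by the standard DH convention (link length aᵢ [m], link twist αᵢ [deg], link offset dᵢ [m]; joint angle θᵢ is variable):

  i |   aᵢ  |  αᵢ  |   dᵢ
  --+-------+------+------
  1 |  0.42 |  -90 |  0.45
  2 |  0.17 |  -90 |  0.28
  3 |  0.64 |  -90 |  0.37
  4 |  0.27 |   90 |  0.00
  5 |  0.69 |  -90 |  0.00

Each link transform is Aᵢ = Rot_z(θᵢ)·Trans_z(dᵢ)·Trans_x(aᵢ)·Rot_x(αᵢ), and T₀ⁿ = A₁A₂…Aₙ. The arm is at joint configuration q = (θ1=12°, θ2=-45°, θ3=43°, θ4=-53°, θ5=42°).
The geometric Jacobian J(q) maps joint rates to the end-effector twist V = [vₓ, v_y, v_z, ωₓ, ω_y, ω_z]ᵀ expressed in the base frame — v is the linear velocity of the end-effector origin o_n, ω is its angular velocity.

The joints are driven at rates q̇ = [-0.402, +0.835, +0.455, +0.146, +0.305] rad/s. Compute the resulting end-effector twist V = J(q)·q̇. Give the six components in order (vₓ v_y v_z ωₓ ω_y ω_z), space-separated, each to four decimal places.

-0.8451 -1.1885 -1.2781 0.0636 0.9279 -1.0499

o_n = [1.7305, -0.4658, 0.2185]
J₁: ẑ×o_n = [0.4658, 1.7305, -0.0000], ω = ẑ
J2: z=[-0.2079, 0.9781, 0.0000] o=[0.4108, 0.0873, 0.4500] → [-0.2265, -0.0481, -1.1758, -0.2079, 0.9781, 0.0000]
J3: z=[0.6917, 0.1470, -0.7071] o=[0.4702, 0.3862, 0.5702] → [-0.6542, -0.6479, -0.7746, 0.6917, 0.1470, -0.7071]
J4: z=[-0.3197, -0.8156, -0.4822] o=[1.1406, 0.0825, 0.6396] → [0.0790, -0.4191, 0.6564, -0.3197, -0.8156, -0.4822]
J5: z=[-0.1010, 0.5354, -0.8386] o=[1.3950, 0.0232, 0.5711] → [-0.5989, -0.3170, -0.1302, -0.1010, 0.5354, -0.8386]
V = J·q̇ = [-0.8451, -1.1885, -1.2781, 0.0636, 0.9279, -1.0499]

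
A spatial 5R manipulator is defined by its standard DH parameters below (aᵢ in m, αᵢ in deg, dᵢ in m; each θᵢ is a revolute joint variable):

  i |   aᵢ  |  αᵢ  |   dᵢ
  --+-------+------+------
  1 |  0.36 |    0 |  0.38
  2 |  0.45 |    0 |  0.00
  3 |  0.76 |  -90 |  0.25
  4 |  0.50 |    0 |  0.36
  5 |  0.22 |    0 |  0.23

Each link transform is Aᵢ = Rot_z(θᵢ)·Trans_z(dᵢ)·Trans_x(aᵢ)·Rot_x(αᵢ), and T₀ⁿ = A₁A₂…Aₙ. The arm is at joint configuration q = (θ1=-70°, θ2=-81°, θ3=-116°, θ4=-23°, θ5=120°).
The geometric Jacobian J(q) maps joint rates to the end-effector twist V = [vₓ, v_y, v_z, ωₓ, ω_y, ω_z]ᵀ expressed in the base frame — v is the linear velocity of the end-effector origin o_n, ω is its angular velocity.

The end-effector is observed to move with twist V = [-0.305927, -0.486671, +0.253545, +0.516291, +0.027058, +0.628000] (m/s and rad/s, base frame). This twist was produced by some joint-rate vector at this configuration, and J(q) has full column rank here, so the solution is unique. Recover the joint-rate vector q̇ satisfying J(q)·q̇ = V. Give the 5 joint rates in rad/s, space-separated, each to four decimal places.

0.9360 -0.4480 0.1400 -0.5810 0.0640

o_n = [-0.9221, 0.6045, 0.6070]
J₁: ẑ×o_n = [-0.6045, -0.9221, 0.0000], ω = ẑ
J2: z=[0.0000, 0.0000, 1.0000] o=[0.1231, -0.3383, 0.3800] → [-0.9428, -1.0452, 0.0000, 0.0000, 0.0000, 1.0000]
J3: z=[0.0000, 0.0000, 1.0000] o=[-0.2705, -0.5565, 0.3800] → [-1.1609, -0.6517, 0.0000, 0.0000, 0.0000, 1.0000]
J4: z=[-0.9986, -0.0523, 0.0000] o=[-0.3102, 0.2025, 0.6300] → [0.0012, -0.0230, -0.4334, -0.9986, -0.0523, 0.0000]
J5: z=[-0.9986, -0.0523, 0.0000] o=[-0.6938, 0.6433, 0.8254] → [0.0114, -0.2181, 0.0268, -0.9986, -0.0523, 0.0000]
q̇ = J⁺·V = [0.9360, -0.4480, 0.1400, -0.5810, 0.0640]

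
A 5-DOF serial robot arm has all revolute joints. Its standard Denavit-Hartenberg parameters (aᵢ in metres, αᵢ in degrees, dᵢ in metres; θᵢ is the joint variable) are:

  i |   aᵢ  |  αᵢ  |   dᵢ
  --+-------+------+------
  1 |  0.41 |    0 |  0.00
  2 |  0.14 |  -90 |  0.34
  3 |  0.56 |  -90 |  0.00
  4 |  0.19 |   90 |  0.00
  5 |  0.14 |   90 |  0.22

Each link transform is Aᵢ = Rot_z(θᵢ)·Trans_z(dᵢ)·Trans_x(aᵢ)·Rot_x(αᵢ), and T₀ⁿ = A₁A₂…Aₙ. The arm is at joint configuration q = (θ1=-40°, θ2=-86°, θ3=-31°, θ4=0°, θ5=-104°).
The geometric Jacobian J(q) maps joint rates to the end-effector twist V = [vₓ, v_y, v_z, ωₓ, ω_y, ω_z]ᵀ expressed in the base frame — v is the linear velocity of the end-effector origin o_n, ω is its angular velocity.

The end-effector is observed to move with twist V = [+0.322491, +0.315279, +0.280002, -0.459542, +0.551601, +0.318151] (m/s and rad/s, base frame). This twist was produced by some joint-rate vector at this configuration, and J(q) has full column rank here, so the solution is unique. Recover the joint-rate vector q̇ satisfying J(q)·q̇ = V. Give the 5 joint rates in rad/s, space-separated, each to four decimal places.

o_n = [0.0901, -0.9461, 0.8253]
J₁: ẑ×o_n = [0.9461, 0.0901, -0.0000], ω = ẑ
J2: z=[0.0000, 0.0000, 1.0000] o=[0.3141, -0.2635, 0.0000] → [0.6826, -0.2240, 0.0000, 0.0000, 0.0000, 1.0000]
J3: z=[0.8090, -0.5878, 0.0000] o=[0.2318, -0.3768, 0.3400] → [-0.2852, -0.3926, -0.5439, 0.8090, -0.5878, 0.0000]
J4: z=[-0.3027, -0.4167, -0.8572] o=[-0.0504, -0.7651, 0.6284] → [-0.2372, -0.0608, 0.1133, -0.3027, -0.4167, -0.8572]
J5: z=[0.8090, -0.5878, 0.0000] o=[-0.1461, -0.8969, 0.7263] → [-0.0582, -0.0801, 0.0990, 0.8090, -0.5878, 0.0000]
q̇ = J⁺·V = [0.1780, -0.1530, -0.6030, -0.3420, -0.0930]

0.1780 -0.1530 -0.6030 -0.3420 -0.0930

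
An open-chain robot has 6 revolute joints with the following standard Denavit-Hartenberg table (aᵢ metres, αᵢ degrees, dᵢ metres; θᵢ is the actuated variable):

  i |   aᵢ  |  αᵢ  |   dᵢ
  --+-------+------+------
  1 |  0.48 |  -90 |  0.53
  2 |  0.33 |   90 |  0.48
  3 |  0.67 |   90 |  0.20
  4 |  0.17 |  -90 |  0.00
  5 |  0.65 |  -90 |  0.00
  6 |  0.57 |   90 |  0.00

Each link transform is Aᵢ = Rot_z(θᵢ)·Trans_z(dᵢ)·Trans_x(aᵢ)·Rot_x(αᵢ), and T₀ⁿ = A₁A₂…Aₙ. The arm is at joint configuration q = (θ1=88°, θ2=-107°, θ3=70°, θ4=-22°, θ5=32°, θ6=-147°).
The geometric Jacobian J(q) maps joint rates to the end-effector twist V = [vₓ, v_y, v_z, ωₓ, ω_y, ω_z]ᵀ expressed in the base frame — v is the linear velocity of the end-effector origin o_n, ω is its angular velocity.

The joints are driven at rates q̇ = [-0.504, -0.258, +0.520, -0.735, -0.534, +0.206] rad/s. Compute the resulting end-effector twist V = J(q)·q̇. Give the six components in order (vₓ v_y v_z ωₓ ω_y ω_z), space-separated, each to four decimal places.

-0.3651 1.0168 -0.4612 0.2374 0.2090 -1.4392

o_n = [-1.5261, 0.0005, 1.0086]
J₁: ẑ×o_n = [-0.0005, -1.5261, 0.0000], ω = ẑ
J2: z=[-0.9994, 0.0349, 0.0000] o=[0.0168, 0.4797, 0.5300] → [0.0167, 0.4783, 0.5327, -0.9994, 0.0349, 0.0000]
J3: z=[-0.0334, -0.9557, -0.2924] o=[-0.4663, 0.4000, 0.8456] → [-0.2726, 0.3153, -0.9995, -0.0334, -0.9557, -0.2924]
J4: z=[0.3322, -0.2865, 0.8986] o=[-1.1045, 0.1639, 1.0062] → [0.1461, -0.3796, -0.1751, 0.3322, -0.2865, 0.8986]
J5: z=[-0.3841, -0.9113, -0.1486] o=[-1.2510, 0.2142, 1.0764] → [0.0301, 0.0148, -0.1687, -0.3841, -0.9113, -0.1486]
J6: z=[0.1748, 0.0862, -0.9808] o=[-1.8403, 0.4759, 0.9944] → [-0.4650, -0.3106, -0.1102, 0.1748, 0.0862, -0.9808]
V = J·q̇ = [-0.3651, 1.0168, -0.4612, 0.2374, 0.2090, -1.4392]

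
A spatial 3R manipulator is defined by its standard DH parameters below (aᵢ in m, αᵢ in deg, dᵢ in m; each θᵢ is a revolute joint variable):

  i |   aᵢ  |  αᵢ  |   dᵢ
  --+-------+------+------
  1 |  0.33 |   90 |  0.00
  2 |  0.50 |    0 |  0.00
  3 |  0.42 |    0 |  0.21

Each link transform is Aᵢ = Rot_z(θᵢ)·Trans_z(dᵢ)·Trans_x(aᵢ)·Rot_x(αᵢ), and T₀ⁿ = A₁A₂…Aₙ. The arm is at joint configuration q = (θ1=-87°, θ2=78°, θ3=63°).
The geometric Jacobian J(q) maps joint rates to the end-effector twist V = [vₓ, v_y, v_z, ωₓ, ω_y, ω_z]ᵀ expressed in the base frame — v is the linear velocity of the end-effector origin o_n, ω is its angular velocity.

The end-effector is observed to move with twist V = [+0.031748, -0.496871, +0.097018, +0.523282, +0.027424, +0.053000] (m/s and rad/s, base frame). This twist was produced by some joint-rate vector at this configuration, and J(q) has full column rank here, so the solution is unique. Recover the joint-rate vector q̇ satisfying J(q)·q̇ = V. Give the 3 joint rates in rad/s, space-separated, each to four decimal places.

0.0530 -0.7120 0.1880

o_n = [-0.2041, -0.1184, 0.7534]
J₁: ẑ×o_n = [0.1184, -0.2041, 0.0000], ω = ẑ
J2: z=[-0.9986, -0.0523, 0.0000] o=[0.0173, -0.3295, 0.0000] → [-0.0394, 0.7524, -0.2224, -0.9986, -0.0523, 0.0000]
J3: z=[-0.9986, -0.0523, 0.0000] o=[0.0227, -0.4334, 0.4891] → [-0.0138, 0.2640, -0.3264, -0.9986, -0.0523, 0.0000]
q̇ = J⁺·V = [0.0530, -0.7120, 0.1880]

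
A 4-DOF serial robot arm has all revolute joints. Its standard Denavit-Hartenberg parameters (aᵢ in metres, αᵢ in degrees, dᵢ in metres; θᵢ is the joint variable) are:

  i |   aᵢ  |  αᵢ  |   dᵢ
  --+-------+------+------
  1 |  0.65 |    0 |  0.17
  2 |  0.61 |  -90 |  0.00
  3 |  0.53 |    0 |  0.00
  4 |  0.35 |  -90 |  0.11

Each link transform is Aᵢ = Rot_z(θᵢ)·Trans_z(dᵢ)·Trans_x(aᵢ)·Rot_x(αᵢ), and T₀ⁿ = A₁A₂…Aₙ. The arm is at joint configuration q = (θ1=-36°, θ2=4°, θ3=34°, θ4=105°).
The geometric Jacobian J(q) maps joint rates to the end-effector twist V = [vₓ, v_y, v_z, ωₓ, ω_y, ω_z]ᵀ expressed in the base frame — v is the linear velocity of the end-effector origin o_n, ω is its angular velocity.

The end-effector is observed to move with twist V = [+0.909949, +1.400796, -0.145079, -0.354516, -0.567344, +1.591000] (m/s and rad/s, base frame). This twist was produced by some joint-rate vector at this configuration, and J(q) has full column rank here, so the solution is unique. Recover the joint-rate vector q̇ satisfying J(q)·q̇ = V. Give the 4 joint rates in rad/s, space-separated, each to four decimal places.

o_n = [1.2501, -0.7049, -0.3560]
J₁: ẑ×o_n = [0.7049, 1.2501, -0.0000], ω = ẑ
J2: z=[0.0000, 0.0000, 1.0000] o=[0.5259, -0.3821, 0.1700] → [0.3228, 0.7242, -0.0000, 0.0000, 0.0000, 1.0000]
J3: z=[0.5299, 0.8480, 0.0000] o=[1.0432, -0.7053, 0.1700] → [-0.4461, 0.2787, -0.1752, 0.5299, 0.8480, 0.0000]
J4: z=[0.5299, 0.8480, 0.0000] o=[1.4158, -0.9382, -0.1264] → [-0.1947, 0.1217, 0.2641, 0.5299, 0.8480, 0.0000]
q̇ = J⁺·V = [0.6490, 0.9420, -0.0720, -0.5970]

0.6490 0.9420 -0.0720 -0.5970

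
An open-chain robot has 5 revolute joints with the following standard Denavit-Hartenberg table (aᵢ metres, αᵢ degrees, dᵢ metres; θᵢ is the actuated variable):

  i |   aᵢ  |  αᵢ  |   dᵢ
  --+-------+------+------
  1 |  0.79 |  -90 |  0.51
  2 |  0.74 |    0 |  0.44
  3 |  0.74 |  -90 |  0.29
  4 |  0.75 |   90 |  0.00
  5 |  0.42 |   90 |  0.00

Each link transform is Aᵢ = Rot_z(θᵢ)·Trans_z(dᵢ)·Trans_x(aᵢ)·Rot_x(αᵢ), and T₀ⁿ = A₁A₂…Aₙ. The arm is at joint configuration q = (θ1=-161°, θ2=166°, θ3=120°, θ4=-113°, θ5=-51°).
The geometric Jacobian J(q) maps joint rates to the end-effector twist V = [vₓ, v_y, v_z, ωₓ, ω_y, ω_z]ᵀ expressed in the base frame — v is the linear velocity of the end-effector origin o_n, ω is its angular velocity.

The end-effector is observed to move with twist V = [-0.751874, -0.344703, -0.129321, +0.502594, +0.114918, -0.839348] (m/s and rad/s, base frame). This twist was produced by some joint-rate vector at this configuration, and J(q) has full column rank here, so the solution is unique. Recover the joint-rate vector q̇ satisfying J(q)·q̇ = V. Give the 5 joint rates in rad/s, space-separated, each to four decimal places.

o_n = [0.6807, -1.5252, 0.7513]
J₁: ẑ×o_n = [1.5252, 0.6807, -0.0000], ω = ẑ
J2: z=[0.3256, -0.9455, 0.0000] o=[-0.7470, -0.2572, 0.5100] → [-0.2282, -0.0786, 0.9370, 0.3256, -0.9455, 0.0000]
J3: z=[0.3256, -0.9455, 0.0000] o=[0.0752, -0.4395, 0.3310] → [-0.3974, -0.1368, 0.2190, 0.3256, -0.9455, 0.0000]
J4: z=[-0.9089, -0.3130, -0.2756] o=[-0.0233, -0.7801, 1.0423] → [-0.1143, -0.4585, 0.8975, -0.9089, -0.3130, -0.2756]
J5: z=[0.1127, 0.4520, -0.8848] o=[0.2779, -1.4065, 0.7606] → [-0.1092, -0.3554, -0.1954, 0.1127, 0.4520, -0.8848]
q̇ = J⁺·V = [-0.4520, 0.3710, -0.0980, -0.3860, 0.5580]

-0.4520 0.3710 -0.0980 -0.3860 0.5580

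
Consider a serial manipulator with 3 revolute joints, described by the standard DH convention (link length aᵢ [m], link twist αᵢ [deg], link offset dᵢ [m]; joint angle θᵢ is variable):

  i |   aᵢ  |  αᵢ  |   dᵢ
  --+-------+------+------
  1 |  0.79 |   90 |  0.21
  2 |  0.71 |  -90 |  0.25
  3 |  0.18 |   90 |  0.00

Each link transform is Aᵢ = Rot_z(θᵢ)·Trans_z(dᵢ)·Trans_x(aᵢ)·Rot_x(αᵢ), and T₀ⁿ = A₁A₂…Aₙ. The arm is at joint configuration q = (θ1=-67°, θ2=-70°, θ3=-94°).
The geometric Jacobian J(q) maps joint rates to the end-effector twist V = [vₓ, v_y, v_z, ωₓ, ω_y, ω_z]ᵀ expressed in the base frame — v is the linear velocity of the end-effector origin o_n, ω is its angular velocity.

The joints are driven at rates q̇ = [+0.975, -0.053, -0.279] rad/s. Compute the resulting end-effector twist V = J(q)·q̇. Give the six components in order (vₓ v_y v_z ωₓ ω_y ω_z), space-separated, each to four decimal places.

1.0697 0.0554 0.0344 -0.0537 0.2620 0.8796

o_n = [0.0065, -1.1146, -0.4454]
J₁: ẑ×o_n = [1.1146, 0.0065, -0.0000], ω = ẑ
J2: z=[-0.9205, -0.3907, 0.0000] o=[0.3087, -0.7272, 0.2100] → [0.2561, -0.6033, 0.2385, -0.9205, -0.3907, 0.0000]
J3: z=[0.3672, -0.8650, 0.3420] o=[0.1734, -1.0484, -0.4572] → [0.0124, -0.0614, -0.1687, 0.3672, -0.8650, 0.3420]
V = J·q̇ = [1.0697, 0.0554, 0.0344, -0.0537, 0.2620, 0.8796]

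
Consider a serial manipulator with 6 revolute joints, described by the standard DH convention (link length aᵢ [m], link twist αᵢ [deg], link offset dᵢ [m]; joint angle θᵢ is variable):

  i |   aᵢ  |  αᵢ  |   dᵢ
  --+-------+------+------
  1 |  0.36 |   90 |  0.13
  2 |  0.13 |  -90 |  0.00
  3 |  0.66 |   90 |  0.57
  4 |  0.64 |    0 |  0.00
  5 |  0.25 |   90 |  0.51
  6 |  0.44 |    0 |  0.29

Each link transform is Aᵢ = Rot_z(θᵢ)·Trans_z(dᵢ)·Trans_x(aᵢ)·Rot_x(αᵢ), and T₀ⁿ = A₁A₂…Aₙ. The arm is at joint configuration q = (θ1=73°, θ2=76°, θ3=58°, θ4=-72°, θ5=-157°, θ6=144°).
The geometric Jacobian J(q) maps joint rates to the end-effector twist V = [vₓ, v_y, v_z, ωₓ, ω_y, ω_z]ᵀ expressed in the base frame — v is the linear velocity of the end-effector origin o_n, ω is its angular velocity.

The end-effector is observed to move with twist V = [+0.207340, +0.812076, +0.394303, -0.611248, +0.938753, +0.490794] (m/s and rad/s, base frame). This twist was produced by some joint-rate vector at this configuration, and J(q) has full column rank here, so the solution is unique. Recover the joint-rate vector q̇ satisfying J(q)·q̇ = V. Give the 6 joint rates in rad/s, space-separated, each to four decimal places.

o_n = [-0.3568, 0.7643, 1.4953]
J₁: ẑ×o_n = [-0.7643, -0.3568, 0.0000], ω = ẑ
J2: z=[0.9563, -0.2924, 0.0000] o=[0.1053, 0.3443, 0.1300] → [-0.3992, -1.3056, 0.2666, 0.9563, -0.2924, 0.0000]
J3: z=[-0.2837, -0.9279, 0.2419] o=[0.1144, 0.3743, 0.2561] → [-1.2441, 0.2375, -0.5479, -0.2837, -0.9279, 0.2419]
J4: z=[0.5667, 0.0413, 0.8229] o=[-0.5578, 0.0900, 0.7334] → [-0.5234, -0.2664, 0.3739, 0.5667, 0.0413, 0.8229]
J5: z=[0.5667, 0.0413, 0.8229] o=[-0.5381, 0.7281, 0.6878] → [0.0035, -0.3085, 0.0131, 0.5667, 0.0413, 0.8229]
J6: z=[-0.7699, -0.3291, 0.5468] o=[-0.1757, 0.5133, 1.0688] → [-0.2776, 0.2293, -0.2529, -0.7699, -0.3291, 0.5468]
q̇ = J⁺·V = [0.8600, -0.9690, -0.6210, 0.6920, -0.7900, -0.2530]

0.8600 -0.9690 -0.6210 0.6920 -0.7900 -0.2530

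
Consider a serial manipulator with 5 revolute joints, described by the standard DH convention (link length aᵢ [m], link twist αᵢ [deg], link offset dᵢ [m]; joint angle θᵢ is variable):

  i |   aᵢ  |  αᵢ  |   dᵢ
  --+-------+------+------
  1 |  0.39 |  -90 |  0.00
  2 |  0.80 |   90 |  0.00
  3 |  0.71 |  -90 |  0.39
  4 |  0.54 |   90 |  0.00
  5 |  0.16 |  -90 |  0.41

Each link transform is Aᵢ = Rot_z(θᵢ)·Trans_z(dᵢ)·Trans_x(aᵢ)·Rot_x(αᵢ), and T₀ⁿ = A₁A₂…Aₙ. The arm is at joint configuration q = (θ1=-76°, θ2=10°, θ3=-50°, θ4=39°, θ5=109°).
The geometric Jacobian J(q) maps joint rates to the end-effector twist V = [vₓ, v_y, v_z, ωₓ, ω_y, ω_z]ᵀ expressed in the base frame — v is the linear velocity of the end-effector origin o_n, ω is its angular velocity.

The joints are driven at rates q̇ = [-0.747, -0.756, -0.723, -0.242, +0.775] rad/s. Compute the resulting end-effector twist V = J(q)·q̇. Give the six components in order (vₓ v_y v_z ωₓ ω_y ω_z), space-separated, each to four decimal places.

o_n = [-0.3713, -2.3749, 0.0861]
J₁: ẑ×o_n = [2.3749, -0.3713, 0.0000], ω = ẑ
J2: z=[0.9703, 0.2419, 0.0000] o=[0.0943, -0.3784, 0.0000] → [0.0208, -0.0835, -1.8245, 0.9703, 0.2419, 0.0000]
J3: z=[0.0420, -0.1685, 0.9848] o=[0.2849, -1.1429, -0.1389] → [1.1754, -0.6557, -0.1623, 0.0420, -0.1685, 0.9848]
J4: z=[0.8062, -0.5765, -0.1330] o=[-0.1177, -1.7762, 0.1659] → [-0.0336, 0.0981, -0.6288, 0.8062, -0.5765, -0.1330]
J5: z=[-0.3387, -0.6341, 0.6951] o=[-0.3796, -2.0545, -0.2156] → [0.0314, 0.1080, 0.1138, -0.3387, -0.6341, 0.6951]
V = J·q̇ = [-2.6071, 0.8745, 1.7371, -1.2215, -0.4130, -0.8881]

-2.6071 0.8745 1.7371 -1.2215 -0.4130 -0.8881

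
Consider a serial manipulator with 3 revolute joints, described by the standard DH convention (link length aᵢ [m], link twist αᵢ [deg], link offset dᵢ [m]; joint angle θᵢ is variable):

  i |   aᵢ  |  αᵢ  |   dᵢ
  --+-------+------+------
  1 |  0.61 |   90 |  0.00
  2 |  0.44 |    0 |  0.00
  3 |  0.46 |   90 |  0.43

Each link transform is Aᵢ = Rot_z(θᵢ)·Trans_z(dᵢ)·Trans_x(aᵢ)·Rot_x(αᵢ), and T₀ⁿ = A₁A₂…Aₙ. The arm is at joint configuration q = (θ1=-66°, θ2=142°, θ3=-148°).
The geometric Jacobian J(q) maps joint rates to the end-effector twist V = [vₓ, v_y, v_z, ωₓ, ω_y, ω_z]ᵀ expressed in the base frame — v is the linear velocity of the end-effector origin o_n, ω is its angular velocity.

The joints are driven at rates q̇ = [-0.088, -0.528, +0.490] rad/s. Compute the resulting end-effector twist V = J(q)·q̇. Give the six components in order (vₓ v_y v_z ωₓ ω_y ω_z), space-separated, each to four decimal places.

o_n = [-0.0997, -0.8333, 0.2228]
J₁: ẑ×o_n = [0.8333, -0.0997, 0.0000], ω = ẑ
J2: z=[-0.9135, -0.4067, 0.0000] o=[0.2481, -0.5573, 0.0000] → [-0.0906, 0.2035, 0.1108, -0.9135, -0.4067, 0.0000]
J3: z=[-0.9135, -0.4067, 0.0000] o=[0.1071, -0.2405, 0.2709] → [0.0196, -0.0439, 0.4575, -0.9135, -0.4067, 0.0000]
V = J·q̇ = [-0.0159, -0.1202, 0.1657, 0.0347, 0.0155, -0.0880]

-0.0159 -0.1202 0.1657 0.0347 0.0155 -0.0880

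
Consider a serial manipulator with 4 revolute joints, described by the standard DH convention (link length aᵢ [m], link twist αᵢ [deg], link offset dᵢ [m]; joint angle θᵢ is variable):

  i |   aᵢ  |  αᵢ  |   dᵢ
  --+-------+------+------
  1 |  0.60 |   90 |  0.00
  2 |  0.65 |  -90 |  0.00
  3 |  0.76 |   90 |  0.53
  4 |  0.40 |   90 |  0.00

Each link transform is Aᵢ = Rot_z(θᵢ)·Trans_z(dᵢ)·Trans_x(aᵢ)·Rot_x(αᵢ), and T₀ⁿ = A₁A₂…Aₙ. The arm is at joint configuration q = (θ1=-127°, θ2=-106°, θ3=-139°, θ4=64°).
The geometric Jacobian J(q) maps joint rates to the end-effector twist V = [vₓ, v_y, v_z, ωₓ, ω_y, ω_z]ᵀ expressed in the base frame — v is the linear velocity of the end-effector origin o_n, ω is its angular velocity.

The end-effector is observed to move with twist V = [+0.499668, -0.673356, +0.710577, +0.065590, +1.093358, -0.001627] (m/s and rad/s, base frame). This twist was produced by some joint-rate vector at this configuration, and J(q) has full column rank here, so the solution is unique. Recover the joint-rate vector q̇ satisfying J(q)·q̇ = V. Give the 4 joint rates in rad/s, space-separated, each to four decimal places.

0.2970 -0.0140 -0.7950 -0.8210

o_n = [-1.3750, -0.8051, -0.1914]
J₁: ẑ×o_n = [0.8051, -1.3750, 0.0000], ω = ẑ
J2: z=[-0.7986, 0.6018, 0.0000] o=[-0.3611, -0.4792, 0.0000] → [-0.1152, -0.1529, 0.8705, -0.7986, 0.6018, 0.0000]
J3: z=[-0.5785, -0.7677, -0.2756] o=[-0.2533, -0.3361, -0.6248] → [-0.4620, 0.5599, -0.5899, -0.5785, -0.7677, -0.2756]
J4: z=[0.4939, -0.5986, 0.6306] o=[-1.0532, -0.5692, -0.2195] → [0.1319, -0.2168, -0.3092, 0.4939, -0.5986, 0.6306]
q̇ = J⁺·V = [0.2970, -0.0140, -0.7950, -0.8210]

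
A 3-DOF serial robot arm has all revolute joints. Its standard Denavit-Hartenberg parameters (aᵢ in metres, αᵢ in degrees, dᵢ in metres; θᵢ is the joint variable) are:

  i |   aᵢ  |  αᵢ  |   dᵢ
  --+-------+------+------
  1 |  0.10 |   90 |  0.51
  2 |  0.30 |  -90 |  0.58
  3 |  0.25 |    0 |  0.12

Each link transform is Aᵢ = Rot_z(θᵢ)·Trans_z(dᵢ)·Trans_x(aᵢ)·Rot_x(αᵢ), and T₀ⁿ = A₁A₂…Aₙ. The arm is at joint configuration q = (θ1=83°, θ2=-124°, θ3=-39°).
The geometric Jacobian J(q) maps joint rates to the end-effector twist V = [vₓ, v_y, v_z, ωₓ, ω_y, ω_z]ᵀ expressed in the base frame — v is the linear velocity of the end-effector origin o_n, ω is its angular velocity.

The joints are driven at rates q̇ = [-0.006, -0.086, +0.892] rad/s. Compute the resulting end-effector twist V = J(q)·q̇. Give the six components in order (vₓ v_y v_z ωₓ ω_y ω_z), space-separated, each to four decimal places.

-0.1876 -0.1018 -0.1011 0.0048 0.7445 -0.5048

o_n = [0.7225, -0.1662, 0.0331]
J₁: ẑ×o_n = [0.1662, 0.7225, -0.0000], ω = ẑ
J2: z=[0.9925, -0.1219, 0.0000] o=[0.0122, 0.0993, 0.5100] → [0.0581, 0.4733, -0.1769, 0.9925, -0.1219, 0.0000]
J3: z=[0.1010, 0.8229, -0.5592] o=[0.5674, -0.1379, 0.2613] → [-0.2036, -0.0636, -0.1304, 0.1010, 0.8229, -0.5592]
V = J·q̇ = [-0.1876, -0.1018, -0.1011, 0.0048, 0.7445, -0.5048]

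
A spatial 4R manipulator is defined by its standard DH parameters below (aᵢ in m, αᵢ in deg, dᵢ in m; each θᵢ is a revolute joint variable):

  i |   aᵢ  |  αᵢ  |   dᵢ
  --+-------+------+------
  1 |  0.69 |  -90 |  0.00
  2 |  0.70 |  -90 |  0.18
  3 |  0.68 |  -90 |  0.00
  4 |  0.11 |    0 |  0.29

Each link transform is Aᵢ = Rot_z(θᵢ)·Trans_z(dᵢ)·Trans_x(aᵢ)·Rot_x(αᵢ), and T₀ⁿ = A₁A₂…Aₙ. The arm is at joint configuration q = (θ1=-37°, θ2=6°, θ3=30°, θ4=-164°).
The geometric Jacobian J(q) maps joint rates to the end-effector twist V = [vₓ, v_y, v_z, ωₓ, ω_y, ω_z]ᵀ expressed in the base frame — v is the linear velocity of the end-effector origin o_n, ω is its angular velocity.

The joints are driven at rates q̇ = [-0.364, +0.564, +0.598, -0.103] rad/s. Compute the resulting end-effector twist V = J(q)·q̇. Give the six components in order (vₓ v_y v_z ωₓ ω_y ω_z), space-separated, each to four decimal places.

-0.9298 -0.3513 -0.5437 0.3841 0.5285 -0.9641

o_n = [1.1687, -1.3293, -0.1402]
J₁: ẑ×o_n = [1.3293, 1.1687, -0.0000], ω = ẑ
J2: z=[0.6018, 0.7986, 0.0000] o=[0.5511, -0.4153, 0.0000] → [-0.1119, 0.0843, -1.0434, 0.6018, 0.7986, 0.0000]
J3: z=[-0.0835, 0.0629, -0.9945] o=[1.2154, -0.6905, -0.0732] → [-0.6396, 0.0408, 0.0563, -0.0835, 0.0629, -0.9945]
J4: z=[-0.9183, -0.3924, 0.0523] o=[1.4785, -1.3145, -0.1347] → [0.0029, -0.0212, -0.1079, -0.9183, -0.3924, 0.0523]
V = J·q̇ = [-0.9298, -0.3513, -0.5437, 0.3841, 0.5285, -0.9641]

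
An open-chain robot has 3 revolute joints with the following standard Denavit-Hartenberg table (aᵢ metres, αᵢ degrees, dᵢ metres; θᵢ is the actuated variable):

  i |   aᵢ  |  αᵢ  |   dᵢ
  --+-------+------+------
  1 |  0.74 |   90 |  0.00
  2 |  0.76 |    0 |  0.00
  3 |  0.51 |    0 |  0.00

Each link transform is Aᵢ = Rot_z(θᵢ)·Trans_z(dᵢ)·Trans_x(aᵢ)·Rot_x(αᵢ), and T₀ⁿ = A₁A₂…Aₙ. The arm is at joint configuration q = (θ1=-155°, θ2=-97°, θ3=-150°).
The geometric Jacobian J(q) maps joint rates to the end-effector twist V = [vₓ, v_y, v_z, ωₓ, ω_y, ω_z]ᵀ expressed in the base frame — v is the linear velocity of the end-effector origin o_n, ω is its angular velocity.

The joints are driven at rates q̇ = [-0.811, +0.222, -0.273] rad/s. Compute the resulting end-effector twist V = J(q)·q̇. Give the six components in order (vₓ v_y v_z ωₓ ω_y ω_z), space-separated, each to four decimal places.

o_n = [-0.4061, -0.1894, -0.2849]
J₁: ẑ×o_n = [0.1894, -0.4061, 0.0000], ω = ẑ
J2: z=[-0.4226, 0.9063, 0.0000] o=[-0.6707, -0.3127, 0.0000] → [-0.2582, -0.1204, -0.2919, -0.4226, 0.9063, 0.0000]
J3: z=[-0.4226, 0.9063, 0.0000] o=[-0.5867, -0.2736, -0.7543] → [0.4255, 0.1984, -0.1993, -0.4226, 0.9063, 0.0000]
V = J·q̇ = [-0.3271, 0.2485, -0.0104, 0.0216, -0.0462, -0.8110]

-0.3271 0.2485 -0.0104 0.0216 -0.0462 -0.8110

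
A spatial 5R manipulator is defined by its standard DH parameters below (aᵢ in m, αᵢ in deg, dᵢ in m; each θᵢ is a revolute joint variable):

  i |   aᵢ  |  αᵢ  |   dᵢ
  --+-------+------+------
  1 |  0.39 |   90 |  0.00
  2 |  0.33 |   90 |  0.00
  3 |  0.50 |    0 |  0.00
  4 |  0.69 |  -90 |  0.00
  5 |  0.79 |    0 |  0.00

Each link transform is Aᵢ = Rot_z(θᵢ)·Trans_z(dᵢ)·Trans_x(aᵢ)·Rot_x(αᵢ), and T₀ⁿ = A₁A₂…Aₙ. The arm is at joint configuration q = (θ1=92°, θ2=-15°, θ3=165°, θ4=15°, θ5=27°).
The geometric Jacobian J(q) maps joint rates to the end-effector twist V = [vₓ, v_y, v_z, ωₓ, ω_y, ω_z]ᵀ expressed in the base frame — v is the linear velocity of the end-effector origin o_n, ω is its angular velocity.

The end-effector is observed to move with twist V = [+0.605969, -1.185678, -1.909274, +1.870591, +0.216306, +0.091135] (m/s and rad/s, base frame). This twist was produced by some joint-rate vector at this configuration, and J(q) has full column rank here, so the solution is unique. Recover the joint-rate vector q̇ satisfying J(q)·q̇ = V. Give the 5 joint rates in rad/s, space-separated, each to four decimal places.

o_n = [0.1646, -1.0062, 0.7468]
J₁: ẑ×o_n = [1.0062, 0.1646, -0.0000], ω = ẑ
J2: z=[0.9994, 0.0349, 0.0000] o=[-0.0136, 0.3898, 0.0000] → [0.0261, -0.7463, -1.4013, 0.9994, 0.0349, 0.0000]
J3: z=[0.0090, -0.2587, -0.9659] o=[-0.0247, 0.7083, -0.0854] → [-1.8714, -0.1904, 0.0335, 0.0090, -0.2587, -0.9659]
J4: z=[0.0090, -0.2587, -0.9659] o=[0.1209, 0.2466, 0.0396] → [-1.3930, -0.0486, -0.0000, 0.0090, -0.2587, -0.9659]
J5: z=[-0.9994, -0.0349, -0.0000] o=[0.1441, -0.4195, 0.2182] → [-0.0184, 0.5283, 0.5871, -0.9994, -0.0349, -0.0000]
q̇ = J⁺·V = [-0.4720, 0.9720, -0.4740, -0.1090, -0.9050]

-0.4720 0.9720 -0.4740 -0.1090 -0.9050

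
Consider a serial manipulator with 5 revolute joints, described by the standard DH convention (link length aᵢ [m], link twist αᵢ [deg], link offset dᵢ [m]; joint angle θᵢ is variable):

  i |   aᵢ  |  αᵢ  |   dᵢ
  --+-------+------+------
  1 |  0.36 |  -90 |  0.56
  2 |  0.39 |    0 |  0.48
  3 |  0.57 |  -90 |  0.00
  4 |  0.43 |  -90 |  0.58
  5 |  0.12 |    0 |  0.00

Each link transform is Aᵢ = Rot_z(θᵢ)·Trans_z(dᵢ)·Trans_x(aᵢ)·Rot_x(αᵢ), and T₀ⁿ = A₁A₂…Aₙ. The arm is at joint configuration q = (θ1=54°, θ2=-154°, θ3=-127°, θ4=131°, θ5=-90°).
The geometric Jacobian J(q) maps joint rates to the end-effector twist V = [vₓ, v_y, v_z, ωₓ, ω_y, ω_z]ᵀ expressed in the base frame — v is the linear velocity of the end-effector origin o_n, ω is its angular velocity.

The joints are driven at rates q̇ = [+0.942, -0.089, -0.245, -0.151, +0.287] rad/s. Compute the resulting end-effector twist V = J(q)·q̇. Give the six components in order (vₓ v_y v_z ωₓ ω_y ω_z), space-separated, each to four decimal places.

0.5197 -0.3994 -0.2683 0.1807 0.0008 1.1834

o_n = [-0.4918, -0.4124, 0.3148]
J₁: ẑ×o_n = [0.4124, -0.4918, 0.0000], ω = ẑ
J2: z=[-0.8090, 0.5878, 0.0000] o=[0.2116, 0.2912, 0.5600] → [-0.1441, -0.1984, 0.9827, -0.8090, 0.5878, 0.0000]
J3: z=[-0.8090, 0.5878, 0.0000] o=[-0.3828, 0.2898, 0.7310] → [-0.2446, -0.3367, 0.6322, -0.8090, 0.5878, 0.0000]
J4: z=[-0.5770, -0.7942, -0.1908] o=[-0.3188, 0.3778, 0.1714] → [-0.2646, 0.1157, 0.3186, -0.5770, -0.7942, -0.1908]
J5: z=[-0.6154, 0.2691, 0.7408] o=[-0.4226, -0.3171, 0.3377] → [0.0644, -0.0654, 0.0773, -0.6154, 0.2691, 0.7408]
V = J·q̇ = [0.5197, -0.3994, -0.2683, 0.1807, 0.0008, 1.1834]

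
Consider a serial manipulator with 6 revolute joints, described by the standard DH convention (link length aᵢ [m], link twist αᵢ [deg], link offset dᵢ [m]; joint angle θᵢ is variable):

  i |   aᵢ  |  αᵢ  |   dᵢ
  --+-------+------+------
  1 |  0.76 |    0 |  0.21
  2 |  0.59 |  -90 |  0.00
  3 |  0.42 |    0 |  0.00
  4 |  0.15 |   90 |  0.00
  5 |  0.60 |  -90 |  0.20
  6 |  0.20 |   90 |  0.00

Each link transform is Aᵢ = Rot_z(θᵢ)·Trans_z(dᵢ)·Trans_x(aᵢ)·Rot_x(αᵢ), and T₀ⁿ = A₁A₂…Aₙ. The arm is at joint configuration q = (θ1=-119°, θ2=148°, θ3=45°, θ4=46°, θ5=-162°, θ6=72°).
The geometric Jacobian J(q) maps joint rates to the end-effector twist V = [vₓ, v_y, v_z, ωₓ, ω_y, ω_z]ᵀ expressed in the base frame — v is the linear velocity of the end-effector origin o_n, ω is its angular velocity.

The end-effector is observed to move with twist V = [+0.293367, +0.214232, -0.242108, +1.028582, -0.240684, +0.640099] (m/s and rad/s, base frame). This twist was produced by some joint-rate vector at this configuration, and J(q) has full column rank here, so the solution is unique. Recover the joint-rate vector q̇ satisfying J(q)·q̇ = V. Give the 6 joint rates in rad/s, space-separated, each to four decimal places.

0.4640 0.4160 -0.1690 0.1560 0.7870 0.7320

o_n = [0.5223, -0.4048, 0.3922]
J₁: ẑ×o_n = [0.4048, 0.5223, -0.0000], ω = ẑ
J2: z=[0.0000, 0.0000, 1.0000] o=[-0.3685, -0.6647, 0.2100] → [-0.2600, 0.8908, 0.0000, 0.0000, 0.0000, 1.0000]
J3: z=[-0.4848, 0.8746, 0.0000] o=[0.1476, -0.3787, 0.2100] → [0.1593, 0.0883, -0.3151, -0.4848, 0.8746, 0.0000]
J4: z=[-0.4848, 0.8746, 0.0000] o=[0.4073, -0.2347, -0.0870] → [0.4191, 0.2323, -0.0182, -0.4848, 0.8746, 0.0000]
J5: z=[0.8745, 0.4847, -0.0175] o=[0.4050, -0.2360, -0.2370] → [0.3020, -0.5522, -0.2045, 0.8745, 0.4847, -0.0175]
J6: z=[0.4564, -0.8344, -0.3090] o=[0.6785, -0.2963, 0.3301] → [-0.0853, 0.0199, -0.1798, 0.4564, -0.8344, -0.3090]
q̇ = J⁺·V = [0.4640, 0.4160, -0.1690, 0.1560, 0.7870, 0.7320]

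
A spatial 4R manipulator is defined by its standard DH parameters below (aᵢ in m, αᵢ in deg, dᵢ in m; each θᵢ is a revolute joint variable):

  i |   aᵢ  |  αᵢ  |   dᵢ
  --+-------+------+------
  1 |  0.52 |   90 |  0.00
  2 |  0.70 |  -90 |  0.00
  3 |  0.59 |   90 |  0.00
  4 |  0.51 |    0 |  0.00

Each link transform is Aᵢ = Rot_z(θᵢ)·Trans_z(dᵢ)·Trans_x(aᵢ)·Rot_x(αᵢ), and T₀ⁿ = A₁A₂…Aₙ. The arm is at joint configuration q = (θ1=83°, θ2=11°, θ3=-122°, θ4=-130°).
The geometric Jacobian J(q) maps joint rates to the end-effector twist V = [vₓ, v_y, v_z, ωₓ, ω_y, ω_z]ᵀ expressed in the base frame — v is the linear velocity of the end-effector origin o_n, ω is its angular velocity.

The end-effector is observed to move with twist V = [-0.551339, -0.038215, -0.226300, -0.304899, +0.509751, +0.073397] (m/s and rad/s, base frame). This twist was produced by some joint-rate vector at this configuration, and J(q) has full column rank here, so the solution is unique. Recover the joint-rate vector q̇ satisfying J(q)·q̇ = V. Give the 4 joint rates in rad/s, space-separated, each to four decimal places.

0.2940 -0.6260 -0.3060 -0.4930

o_n = [0.3603, 1.1097, -0.2764]
J₁: ẑ×o_n = [-1.1097, 0.3603, 0.0000], ω = ẑ
J2: z=[0.9925, -0.1219, 0.0000] o=[0.0634, 0.5161, 0.0000] → [0.0337, 0.2744, 0.6253, 0.9925, -0.1219, 0.0000]
J3: z=[-0.0233, -0.1894, 0.9816] o=[0.1471, 1.1981, 0.1336] → [0.1645, 0.1997, 0.0424, -0.0233, -0.1894, 0.9816]
J4: z=[-0.6274, -0.7617, -0.1618] o=[0.6063, 0.8325, 0.0739] → [0.3117, -0.1800, -0.3613, -0.6274, -0.7617, -0.1618]
q̇ = J⁺·V = [0.2940, -0.6260, -0.3060, -0.4930]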